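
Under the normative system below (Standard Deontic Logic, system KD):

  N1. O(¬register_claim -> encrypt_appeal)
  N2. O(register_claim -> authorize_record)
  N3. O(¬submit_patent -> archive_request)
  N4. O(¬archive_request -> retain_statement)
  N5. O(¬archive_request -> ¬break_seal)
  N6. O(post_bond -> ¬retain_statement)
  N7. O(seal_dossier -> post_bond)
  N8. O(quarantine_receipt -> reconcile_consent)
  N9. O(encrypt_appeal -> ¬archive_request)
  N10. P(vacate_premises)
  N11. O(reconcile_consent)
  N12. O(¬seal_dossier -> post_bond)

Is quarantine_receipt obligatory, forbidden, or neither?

Neither

Premise 8 is O(quarantine_receipt -> reconcile_consent); even if O(reconcile_consent) held, inferring O(quarantine_receipt) would be affirming the consequent — invalid.
No premise or chain of K-axiom applications forces O(quarantine_receipt), and none forces O(¬quarantine_receipt). So quarantine_receipt is neither obligatory nor forbidden under these norms.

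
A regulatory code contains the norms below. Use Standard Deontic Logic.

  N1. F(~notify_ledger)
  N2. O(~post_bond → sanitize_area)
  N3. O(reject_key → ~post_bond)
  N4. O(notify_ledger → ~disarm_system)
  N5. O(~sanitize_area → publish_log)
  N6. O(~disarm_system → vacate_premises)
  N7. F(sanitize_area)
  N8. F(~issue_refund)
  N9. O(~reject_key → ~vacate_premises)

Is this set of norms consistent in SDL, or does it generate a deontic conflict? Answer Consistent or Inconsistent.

Inconsistent

Premise 1 is F(~notify_ledger), i.e. O(notify_ledger).
From O(notify_ledger) and premise 4, O(notify_ledger → ~disarm_system), we obtain O(~disarm_system).
Applying K to premise 6 (O(~disarm_system → vacate_premises)) and O(~disarm_system) yields O(vacate_premises).
The contrapositive of premise 9 (O(~reject_key → ~vacate_premises)) is O(vacate_premises → reject_key), and O(vacate_premises) is already established, so O(reject_key).
From O(reject_key) and premise 3, O(reject_key → ~post_bond), we obtain O(~post_bond).
With premise 2, O(~post_bond → sanitize_area), the K-axiom yields O(sanitize_area).
However, F(sanitize_area) at premise 7 amounts to O(~sanitize_area).
We now have both O(sanitize_area) and O(~sanitize_area) — sanitize_area is simultaneously obligatory and forbidden, violating the D-axiom.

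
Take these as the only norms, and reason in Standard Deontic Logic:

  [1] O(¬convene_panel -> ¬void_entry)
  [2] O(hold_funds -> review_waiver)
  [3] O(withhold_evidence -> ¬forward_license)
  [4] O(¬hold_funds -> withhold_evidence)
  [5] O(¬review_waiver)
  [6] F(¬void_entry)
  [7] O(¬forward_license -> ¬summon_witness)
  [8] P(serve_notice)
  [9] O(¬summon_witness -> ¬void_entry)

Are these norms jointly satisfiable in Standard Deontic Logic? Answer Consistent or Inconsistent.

Premise 5 gives O(¬review_waiver).
The contrapositive of premise 2 (O(hold_funds -> review_waiver)) is O(¬review_waiver -> ¬hold_funds), and O(¬review_waiver) is already established, so O(¬hold_funds).
Applying K to premise 4 (O(¬hold_funds -> withhold_evidence)) and O(¬hold_funds) yields O(withhold_evidence).
Premise 3 is O(withhold_evidence -> ¬forward_license); since O(withhold_evidence), deontic closure gives O(¬forward_license).
From O(¬forward_license) and premise 7, O(¬forward_license -> ¬summon_witness), we obtain O(¬summon_witness).
Premise 9 is O(¬summon_witness -> ¬void_entry); since O(¬summon_witness), deontic closure gives O(¬void_entry).
Yet premise 6 is F(¬void_entry), i.e. O(void_entry).
We now have both O(¬void_entry) and O(void_entry) — void_entry is simultaneously obligatory and forbidden, violating the D-axiom.

Inconsistent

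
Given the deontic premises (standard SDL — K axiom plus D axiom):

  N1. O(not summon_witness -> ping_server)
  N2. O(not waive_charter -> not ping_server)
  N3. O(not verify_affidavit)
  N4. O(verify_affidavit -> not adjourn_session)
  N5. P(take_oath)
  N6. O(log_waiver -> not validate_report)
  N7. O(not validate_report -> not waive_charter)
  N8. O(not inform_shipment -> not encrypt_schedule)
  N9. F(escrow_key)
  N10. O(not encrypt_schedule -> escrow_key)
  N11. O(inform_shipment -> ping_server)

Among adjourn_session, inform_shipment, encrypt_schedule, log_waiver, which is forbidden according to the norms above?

log_waiver

F(escrow_key) at premise 9 means O(not escrow_key).
The contrapositive of premise 10 (O(not encrypt_schedule -> escrow_key)) is O(not escrow_key -> encrypt_schedule), and O(not escrow_key) is already established, so O(encrypt_schedule).
The contrapositive of premise 8 (O(not inform_shipment -> not encrypt_schedule)) is O(encrypt_schedule -> inform_shipment), and O(encrypt_schedule) is already established, so O(inform_shipment).
With premise 11, O(inform_shipment -> ping_server), the K-axiom yields O(ping_server).
The contrapositive of premise 2 (O(not waive_charter -> not ping_server)) is O(ping_server -> waive_charter), and O(ping_server) is already established, so O(waive_charter).
Premise 7 is O(not validate_report -> not waive_charter); contrapositively O(waive_charter -> validate_report). Since O(waive_charter) holds, K gives O(validate_report).
Premise 6 is O(log_waiver -> not validate_report); contrapositively O(validate_report -> not log_waiver). Since O(validate_report) holds, K gives O(not log_waiver).
So O(not log_waiver) holds, i.e. log_waiver is forbidden. None of the other listed options is forbidden under the premises.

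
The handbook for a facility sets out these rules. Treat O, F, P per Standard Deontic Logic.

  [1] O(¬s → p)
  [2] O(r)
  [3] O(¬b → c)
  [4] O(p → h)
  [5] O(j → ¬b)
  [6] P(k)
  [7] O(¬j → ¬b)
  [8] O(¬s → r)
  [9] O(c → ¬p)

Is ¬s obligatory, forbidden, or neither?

By case analysis on ¬j: premise 7 gives O(¬j → ¬b) and premise 5 gives O(j → ¬b), so O(¬b) either way.
Applying K to premise 3 (O(¬b → c)) and O(¬b) yields O(c).
Applying K to premise 9 (O(c → ¬p)) and O(c) yields O(¬p).
The contrapositive of premise 1 (O(¬s → p)) is O(¬p → s), and O(¬p) is already established, so O(s).
Premises 2, 4, 6, 8 do not contribute to this derivation.
Thus O(s), which is F(¬s): ¬s is forbidden.

Forbidden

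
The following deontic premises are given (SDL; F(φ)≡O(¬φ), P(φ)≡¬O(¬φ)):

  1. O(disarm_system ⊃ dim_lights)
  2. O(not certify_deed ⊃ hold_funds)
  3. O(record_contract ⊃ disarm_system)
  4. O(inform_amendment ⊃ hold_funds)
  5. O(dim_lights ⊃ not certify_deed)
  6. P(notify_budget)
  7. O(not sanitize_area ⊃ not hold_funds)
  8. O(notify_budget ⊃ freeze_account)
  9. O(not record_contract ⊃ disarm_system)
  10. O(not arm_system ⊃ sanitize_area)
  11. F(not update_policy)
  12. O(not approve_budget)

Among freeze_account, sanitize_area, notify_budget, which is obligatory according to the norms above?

Premises 3 and 9 cover both cases: O(record_contract ⊃ disarm_system) and O(not record_contract ⊃ disarm_system). Since record_contract ∨ not record_contract is a tautology, O(disarm_system) follows.
Applying K to premise 1 (O(disarm_system ⊃ dim_lights)) and O(disarm_system) yields O(dim_lights).
From O(dim_lights) and premise 5, O(dim_lights ⊃ not certify_deed), we obtain O(not certify_deed).
From O(not certify_deed) and premise 2, O(not certify_deed ⊃ hold_funds), we obtain O(hold_funds).
Premise 7, O(not sanitize_area ⊃ not hold_funds), contraposes to O(hold_funds ⊃ sanitize_area); with O(hold_funds) we get O(sanitize_area).
So O(sanitize_area) holds — sanitize_area is obligatory. None of the other listed options is made obligatory by any chain of premises.

sanitize_area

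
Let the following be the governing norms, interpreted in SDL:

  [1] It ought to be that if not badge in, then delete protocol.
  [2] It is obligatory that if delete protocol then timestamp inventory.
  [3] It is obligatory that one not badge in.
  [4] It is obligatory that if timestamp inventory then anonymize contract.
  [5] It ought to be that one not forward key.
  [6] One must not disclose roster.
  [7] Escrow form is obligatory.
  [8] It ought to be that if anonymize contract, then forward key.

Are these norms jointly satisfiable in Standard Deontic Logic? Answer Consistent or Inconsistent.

Premise 5 gives O(¬forward_key).
Premise 8, O(anonymize_contract → forward_key), contraposes to O(¬forward_key → ¬anonymize_contract); with O(¬forward_key) we get O(¬anonymize_contract).
Premise 4, O(timestamp_inventory → anonymize_contract), contraposes to O(¬anonymize_contract → ¬timestamp_inventory); with O(¬anonymize_contract) we get O(¬timestamp_inventory).
Premise 2, O(delete_protocol → timestamp_inventory), contraposes to O(¬timestamp_inventory → ¬delete_protocol); with O(¬timestamp_inventory) we get O(¬delete_protocol).
Premise 1, O(¬badge_in → delete_protocol), contraposes to O(¬delete_protocol → badge_in); with O(¬delete_protocol) we get O(badge_in).
However, premise 3 gives O(¬badge_in).
We now have both O(badge_in) and O(¬badge_in) — badge_in is simultaneously obligatory and forbidden, violating the D-axiom.

Inconsistent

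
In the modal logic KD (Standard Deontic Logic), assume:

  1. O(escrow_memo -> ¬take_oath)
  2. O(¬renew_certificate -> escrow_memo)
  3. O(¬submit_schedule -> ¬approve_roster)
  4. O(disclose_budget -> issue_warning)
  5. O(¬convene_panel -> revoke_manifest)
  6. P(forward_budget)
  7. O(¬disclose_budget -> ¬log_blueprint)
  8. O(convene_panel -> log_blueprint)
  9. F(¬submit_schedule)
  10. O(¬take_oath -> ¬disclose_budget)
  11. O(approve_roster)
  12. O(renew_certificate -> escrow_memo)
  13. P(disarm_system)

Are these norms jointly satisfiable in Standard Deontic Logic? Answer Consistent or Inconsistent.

Premise 3 is O(¬submit_schedule -> ¬approve_roster), but O(¬submit_schedule) is not derivable from the premises, so it does not yield O(¬approve_roster).
So O(¬approve_roster) is not derivable, and the apparent clash with O(approve_roster) does not arise.
A world satisfying every obligation exists (e.g. approve_roster=true, convene_panel=false, disarm_system=false, disclose_budget=false, escrow_memo=true, forward_budget=false, issue_warning=false, log_blueprint=false, renew_certificate=false, revoke_manifest=true, submit_schedule=true, take_oath=false); no atom is both obligatory and forbidden, so the set is consistent.

Consistent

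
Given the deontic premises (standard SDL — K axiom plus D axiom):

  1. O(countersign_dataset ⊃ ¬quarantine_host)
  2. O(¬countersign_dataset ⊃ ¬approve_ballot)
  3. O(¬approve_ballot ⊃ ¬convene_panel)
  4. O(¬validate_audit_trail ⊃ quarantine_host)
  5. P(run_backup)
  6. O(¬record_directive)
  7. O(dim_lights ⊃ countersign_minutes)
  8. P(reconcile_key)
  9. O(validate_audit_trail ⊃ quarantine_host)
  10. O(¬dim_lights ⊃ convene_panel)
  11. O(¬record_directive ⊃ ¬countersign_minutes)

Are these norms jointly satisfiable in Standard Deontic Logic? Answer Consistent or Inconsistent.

Inconsistent

By case analysis on ¬validate_audit_trail: premise 4 gives O(¬validate_audit_trail ⊃ quarantine_host) and premise 9 gives O(validate_audit_trail ⊃ quarantine_host), so O(quarantine_host) either way.
Premise 1 is O(countersign_dataset ⊃ ¬quarantine_host); contrapositively O(quarantine_host ⊃ ¬countersign_dataset). Since O(quarantine_host) holds, K gives O(¬countersign_dataset).
Applying K to premise 2 (O(¬countersign_dataset ⊃ ¬approve_ballot)) and O(¬countersign_dataset) yields O(¬approve_ballot).
Premise 3 is O(¬approve_ballot ⊃ ¬convene_panel); since O(¬approve_ballot), deontic closure gives O(¬convene_panel).
Premise 10, O(¬dim_lights ⊃ convene_panel), contraposes to O(¬convene_panel ⊃ dim_lights); with O(¬convene_panel) we get O(dim_lights).
Premise 7 is O(dim_lights ⊃ countersign_minutes); since O(dim_lights), deontic closure gives O(countersign_minutes).
Premise 11, O(¬record_directive ⊃ ¬countersign_minutes), contraposes to O(countersign_minutes ⊃ record_directive); with O(countersign_minutes) we get O(record_directive).
But premise 6 directly asserts O(¬record_directive).
We now have both O(record_directive) and O(¬record_directive) — record_directive is simultaneously obligatory and forbidden, violating the D-axiom.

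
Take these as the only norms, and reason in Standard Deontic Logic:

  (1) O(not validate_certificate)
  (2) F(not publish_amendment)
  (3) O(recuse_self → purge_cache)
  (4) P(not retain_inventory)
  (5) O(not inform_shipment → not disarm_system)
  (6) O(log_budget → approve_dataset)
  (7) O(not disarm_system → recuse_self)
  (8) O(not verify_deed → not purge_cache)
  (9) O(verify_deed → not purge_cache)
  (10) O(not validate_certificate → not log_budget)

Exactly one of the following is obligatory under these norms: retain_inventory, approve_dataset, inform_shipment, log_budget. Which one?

inform_shipment

Premises 9 and 8 cover both cases: O(verify_deed → not purge_cache) and O(not verify_deed → not purge_cache). Since verify_deed ∨ not verify_deed is a tautology, O(not purge_cache) follows.
The contrapositive of premise 3 (O(recuse_self → purge_cache)) is O(not purge_cache → not recuse_self), and O(not purge_cache) is already established, so O(not recuse_self).
Premise 7, O(not disarm_system → recuse_self), contraposes to O(not recuse_self → disarm_system); with O(not recuse_self) we get O(disarm_system).
Premise 5, O(not inform_shipment → not disarm_system), contraposes to O(disarm_system → inform_shipment); with O(disarm_system) we get O(inform_shipment).
So O(inform_shipment) holds — inform_shipment is obligatory. None of the other listed options is made obligatory by any chain of premises.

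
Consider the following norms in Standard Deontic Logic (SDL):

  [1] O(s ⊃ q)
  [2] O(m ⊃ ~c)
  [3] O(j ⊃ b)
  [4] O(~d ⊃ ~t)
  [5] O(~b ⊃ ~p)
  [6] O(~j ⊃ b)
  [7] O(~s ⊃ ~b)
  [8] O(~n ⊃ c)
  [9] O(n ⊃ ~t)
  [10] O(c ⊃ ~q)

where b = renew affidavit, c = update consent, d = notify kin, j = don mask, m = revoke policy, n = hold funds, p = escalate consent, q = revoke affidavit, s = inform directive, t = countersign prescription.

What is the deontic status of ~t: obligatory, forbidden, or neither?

Obligatory

Premises 3 and 6 are O(j ⊃ b) and O(~j ⊃ b); every ideal world satisfies j or ~j, so in either case b holds — hence O(b).
Premise 7 is O(~s ⊃ ~b); contrapositively O(b ⊃ s). Since O(b) holds, K gives O(s).
From O(s) and premise 1, O(s ⊃ q), we obtain O(q).
Premise 10, O(c ⊃ ~q), contraposes to O(q ⊃ ~c); with O(q) we get O(~c).
Premise 8 is O(~n ⊃ c); contrapositively O(~c ⊃ n). Since O(~c) holds, K gives O(n).
With premise 9, O(n ⊃ ~t), the K-axiom yields O(~t).
Premises 2, 4, 5 do not contribute to this derivation.
Hence ~t is obligatory.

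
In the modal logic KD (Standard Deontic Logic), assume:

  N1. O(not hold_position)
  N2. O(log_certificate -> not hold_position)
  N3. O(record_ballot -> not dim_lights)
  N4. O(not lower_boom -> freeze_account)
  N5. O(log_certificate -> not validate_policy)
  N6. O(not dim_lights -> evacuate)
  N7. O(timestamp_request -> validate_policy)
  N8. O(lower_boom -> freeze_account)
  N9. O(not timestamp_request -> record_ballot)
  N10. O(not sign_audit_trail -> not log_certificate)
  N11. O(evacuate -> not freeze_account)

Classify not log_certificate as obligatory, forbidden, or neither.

Obligatory

By case analysis on lower_boom: premise 8 gives O(lower_boom -> freeze_account) and premise 4 gives O(not lower_boom -> freeze_account), so O(freeze_account) either way.
Premise 11, O(evacuate -> not freeze_account), contraposes to O(freeze_account -> not evacuate); with O(freeze_account) we get O(not evacuate).
Premise 6, O(not dim_lights -> evacuate), contraposes to O(not evacuate -> dim_lights); with O(not evacuate) we get O(dim_lights).
Premise 3, O(record_ballot -> not dim_lights), contraposes to O(dim_lights -> not record_ballot); with O(dim_lights) we get O(not record_ballot).
Premise 9, O(not timestamp_request -> record_ballot), contraposes to O(not record_ballot -> timestamp_request); with O(not record_ballot) we get O(timestamp_request).
From O(timestamp_request) and premise 7, O(timestamp_request -> validate_policy), we obtain O(validate_policy).
Premise 5 is O(log_certificate -> not validate_policy); contrapositively O(validate_policy -> not log_certificate). Since O(validate_policy) holds, K gives O(not log_certificate).
Premises 1, 2, 10 do not contribute to this derivation.
Hence not log_certificate is obligatory.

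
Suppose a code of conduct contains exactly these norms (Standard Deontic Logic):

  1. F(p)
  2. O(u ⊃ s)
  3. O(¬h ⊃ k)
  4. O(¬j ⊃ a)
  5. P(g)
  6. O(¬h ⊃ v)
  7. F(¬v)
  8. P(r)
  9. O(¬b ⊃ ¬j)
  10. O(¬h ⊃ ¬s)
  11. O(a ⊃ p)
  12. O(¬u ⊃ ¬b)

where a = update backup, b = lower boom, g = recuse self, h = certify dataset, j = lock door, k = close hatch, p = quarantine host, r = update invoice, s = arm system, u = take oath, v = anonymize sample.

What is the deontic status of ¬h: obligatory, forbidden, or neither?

F(p) at premise 1 means O(¬p).
Premise 11, O(a ⊃ p), contraposes to O(¬p ⊃ ¬a); with O(¬p) we get O(¬a).
Premise 4, O(¬j ⊃ a), contraposes to O(¬a ⊃ j); with O(¬a) we get O(j).
Premise 9, O(¬b ⊃ ¬j), contraposes to O(j ⊃ b); with O(j) we get O(b).
Premise 12, O(¬u ⊃ ¬b), contraposes to O(b ⊃ u); with O(b) we get O(u).
Premise 2 is O(u ⊃ s); since O(u), deontic closure gives O(s).
Premise 10, O(¬h ⊃ ¬s), contraposes to O(s ⊃ h); with O(s) we get O(h).
Premises 3, 5, 6, 7, 8 do not contribute to this derivation.
Thus O(h), which is F(¬h): ¬h is forbidden.

Forbidden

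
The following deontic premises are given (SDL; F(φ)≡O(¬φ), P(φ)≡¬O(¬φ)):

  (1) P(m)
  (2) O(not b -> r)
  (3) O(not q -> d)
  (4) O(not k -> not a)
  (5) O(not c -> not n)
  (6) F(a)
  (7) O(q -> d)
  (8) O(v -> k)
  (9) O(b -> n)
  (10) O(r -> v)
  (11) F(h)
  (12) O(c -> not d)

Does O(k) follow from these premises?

Premises 7 and 3 are O(q -> d) and O(not q -> d); every ideal world satisfies q or not q, so in either case d holds — hence O(d).
The contrapositive of premise 12 (O(c -> not d)) is O(d -> not c), and O(d) is already established, so O(not c).
From O(not c) and premise 5, O(not c -> not n), we obtain O(not n).
The contrapositive of premise 9 (O(b -> n)) is O(not n -> not b), and O(not n) is already established, so O(not b).
With premise 2, O(not b -> r), the K-axiom yields O(r).
With premise 10, O(r -> v), the K-axiom yields O(v).
From O(v) and premise 8, O(v -> k), we obtain O(k).
Premises 1, 4, 6, 11 do not contribute to this derivation.
So O(k) follows.

Yes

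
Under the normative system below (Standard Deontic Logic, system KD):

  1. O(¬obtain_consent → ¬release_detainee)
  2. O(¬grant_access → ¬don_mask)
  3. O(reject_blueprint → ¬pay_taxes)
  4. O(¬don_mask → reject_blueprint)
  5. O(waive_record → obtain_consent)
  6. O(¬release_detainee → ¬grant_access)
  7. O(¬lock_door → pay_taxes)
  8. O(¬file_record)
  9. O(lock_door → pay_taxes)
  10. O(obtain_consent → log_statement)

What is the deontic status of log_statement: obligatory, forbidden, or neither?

Obligatory

Premises 9 and 7 are O(lock_door → pay_taxes) and O(¬lock_door → pay_taxes); every ideal world satisfies lock_door or ¬lock_door, so in either case pay_taxes holds — hence O(pay_taxes).
Premise 3, O(reject_blueprint → ¬pay_taxes), contraposes to O(pay_taxes → ¬reject_blueprint); with O(pay_taxes) we get O(¬reject_blueprint).
Premise 4, O(¬don_mask → reject_blueprint), contraposes to O(¬reject_blueprint → don_mask); with O(¬reject_blueprint) we get O(don_mask).
Premise 2 is O(¬grant_access → ¬don_mask); contrapositively O(don_mask → grant_access). Since O(don_mask) holds, K gives O(grant_access).
Premise 6 is O(¬release_detainee → ¬grant_access); contrapositively O(grant_access → release_detainee). Since O(grant_access) holds, K gives O(release_detainee).
Premise 1 is O(¬obtain_consent → ¬release_detainee); contrapositively O(release_detainee → obtain_consent). Since O(release_detainee) holds, K gives O(obtain_consent).
From O(obtain_consent) and premise 10, O(obtain_consent → log_statement), we obtain O(log_statement).
Premises 5, 8 do not contribute to this derivation.
Hence log_statement is obligatory.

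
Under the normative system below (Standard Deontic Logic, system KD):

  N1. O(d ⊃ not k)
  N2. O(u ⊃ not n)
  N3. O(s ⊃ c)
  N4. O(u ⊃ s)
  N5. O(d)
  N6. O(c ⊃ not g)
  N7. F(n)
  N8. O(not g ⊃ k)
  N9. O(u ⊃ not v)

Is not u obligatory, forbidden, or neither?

From premise 5 we have O(d).
From O(d) and premise 1, O(d ⊃ not k), we obtain O(not k).
The contrapositive of premise 8 (O(not g ⊃ k)) is O(not k ⊃ g), and O(not k) is already established, so O(g).
Premise 6, O(c ⊃ not g), contraposes to O(g ⊃ not c); with O(g) we get O(not c).
The contrapositive of premise 3 (O(s ⊃ c)) is O(not c ⊃ not s), and O(not c) is already established, so O(not s).
The contrapositive of premise 4 (O(u ⊃ s)) is O(not s ⊃ not u), and O(not s) is already established, so O(not u).
Premises 2, 7, 9 do not contribute to this derivation.
Hence not u is obligatory.

Obligatory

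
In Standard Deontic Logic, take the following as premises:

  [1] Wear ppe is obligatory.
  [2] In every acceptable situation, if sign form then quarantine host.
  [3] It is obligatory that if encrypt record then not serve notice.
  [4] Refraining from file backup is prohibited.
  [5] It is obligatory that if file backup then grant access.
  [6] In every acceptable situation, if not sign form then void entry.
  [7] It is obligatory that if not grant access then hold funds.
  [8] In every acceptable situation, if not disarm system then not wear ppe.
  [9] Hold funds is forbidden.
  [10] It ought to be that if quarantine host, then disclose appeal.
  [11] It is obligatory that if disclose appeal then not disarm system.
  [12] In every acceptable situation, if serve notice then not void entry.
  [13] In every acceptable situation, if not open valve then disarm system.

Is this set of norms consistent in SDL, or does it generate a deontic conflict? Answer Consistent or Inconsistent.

Consistent

Premise 7 is O(¬grant_access → hold_funds), but O(¬grant_access) is not derivable from the premises, so it does not yield O(hold_funds).
So O(hold_funds) is not derivable, and the apparent clash with O(¬hold_funds) does not arise.
A world satisfying every obligation exists (e.g. disarm_system=true, disclose_appeal=false, encrypt_record=false, file_backup=true, grant_access=true, hold_funds=false, open_valve=false, quarantine_host=false, serve_notice=false, sign_form=false, void_entry=true, wear_ppe=true); no atom is both obligatory and forbidden, so the set is consistent.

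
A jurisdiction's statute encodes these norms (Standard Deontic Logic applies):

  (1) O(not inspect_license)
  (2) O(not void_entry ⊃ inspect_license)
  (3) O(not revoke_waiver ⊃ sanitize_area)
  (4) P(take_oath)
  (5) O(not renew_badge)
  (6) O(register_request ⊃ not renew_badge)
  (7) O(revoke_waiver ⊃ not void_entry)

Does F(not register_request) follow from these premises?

Premise 6 is O(register_request ⊃ not renew_badge); even if O(not renew_badge) held, inferring O(register_request) would be affirming the consequent — invalid.
No other premise forces O(register_request). An ideal world satisfying every premise can still have not register_request true, so F(not register_request) is not derivable.

No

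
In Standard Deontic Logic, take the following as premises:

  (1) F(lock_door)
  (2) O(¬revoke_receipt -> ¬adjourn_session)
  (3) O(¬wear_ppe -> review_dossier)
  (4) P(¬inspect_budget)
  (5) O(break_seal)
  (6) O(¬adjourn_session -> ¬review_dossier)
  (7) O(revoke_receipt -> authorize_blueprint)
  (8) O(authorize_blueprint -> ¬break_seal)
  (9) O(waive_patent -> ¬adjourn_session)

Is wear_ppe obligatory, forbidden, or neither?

Premise 5 states O(break_seal) outright.
Premise 8 is O(authorize_blueprint -> ¬break_seal); contrapositively O(break_seal -> ¬authorize_blueprint). Since O(break_seal) holds, K gives O(¬authorize_blueprint).
The contrapositive of premise 7 (O(revoke_receipt -> authorize_blueprint)) is O(¬authorize_blueprint -> ¬revoke_receipt), and O(¬authorize_blueprint) is already established, so O(¬revoke_receipt).
Applying K to premise 2 (O(¬revoke_receipt -> ¬adjourn_session)) and O(¬revoke_receipt) yields O(¬adjourn_session).
Applying K to premise 6 (O(¬adjourn_session -> ¬review_dossier)) and O(¬adjourn_session) yields O(¬review_dossier).
Premise 3, O(¬wear_ppe -> review_dossier), contraposes to O(¬review_dossier -> wear_ppe); with O(¬review_dossier) we get O(wear_ppe).
Premises 1, 4, 9 do not contribute to this derivation.
Hence wear_ppe is obligatory.

Obligatory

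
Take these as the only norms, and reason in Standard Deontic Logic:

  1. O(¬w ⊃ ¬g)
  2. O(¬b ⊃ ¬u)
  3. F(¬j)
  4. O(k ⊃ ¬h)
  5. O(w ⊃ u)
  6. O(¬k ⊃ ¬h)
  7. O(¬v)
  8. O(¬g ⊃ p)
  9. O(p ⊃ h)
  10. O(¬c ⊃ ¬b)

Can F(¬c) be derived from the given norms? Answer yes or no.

Premises 4 and 6 cover both cases: O(k ⊃ ¬h) and O(¬k ⊃ ¬h). Since k ∨ ¬k is a tautology, O(¬h) follows.
Premise 9, O(p ⊃ h), contraposes to O(¬h ⊃ ¬p); with O(¬h) we get O(¬p).
Premise 8, O(¬g ⊃ p), contraposes to O(¬p ⊃ g); with O(¬p) we get O(g).
Premise 1 is O(¬w ⊃ ¬g); contrapositively O(g ⊃ w). Since O(g) holds, K gives O(w).
With premise 5, O(w ⊃ u), the K-axiom yields O(u).
Premise 2, O(¬b ⊃ ¬u), contraposes to O(u ⊃ b); with O(u) we get O(b).
The contrapositive of premise 10 (O(¬c ⊃ ¬b)) is O(b ⊃ c), and O(b) is already established, so O(c).
Premises 3, 7 do not contribute to this derivation.
So O(c) holds, i.e. F(¬c). The claim follows.

Yes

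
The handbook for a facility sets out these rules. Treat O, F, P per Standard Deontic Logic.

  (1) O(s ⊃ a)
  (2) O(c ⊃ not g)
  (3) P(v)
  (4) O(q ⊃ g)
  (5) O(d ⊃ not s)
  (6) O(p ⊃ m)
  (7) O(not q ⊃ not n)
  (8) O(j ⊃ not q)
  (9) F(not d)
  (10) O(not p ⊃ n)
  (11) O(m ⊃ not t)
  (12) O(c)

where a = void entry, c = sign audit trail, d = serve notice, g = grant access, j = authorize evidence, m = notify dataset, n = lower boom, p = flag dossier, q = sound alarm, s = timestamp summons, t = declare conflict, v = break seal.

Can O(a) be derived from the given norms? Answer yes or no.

Premise 1 is O(s ⊃ a), but O(s) is not derivable from the premises, so it does not yield O(a).
No other premise forces O(a). An ideal world satisfying every premise can still have a false, so O(a) is not derivable.

No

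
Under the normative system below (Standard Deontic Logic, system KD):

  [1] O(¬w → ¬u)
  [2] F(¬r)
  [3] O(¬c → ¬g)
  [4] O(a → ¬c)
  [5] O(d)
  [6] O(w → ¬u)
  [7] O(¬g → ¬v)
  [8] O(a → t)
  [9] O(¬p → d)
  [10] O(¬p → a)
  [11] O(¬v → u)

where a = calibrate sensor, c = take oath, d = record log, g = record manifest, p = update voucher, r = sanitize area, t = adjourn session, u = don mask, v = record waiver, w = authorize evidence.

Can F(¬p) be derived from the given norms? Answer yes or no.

Premises 6 and 1 cover both cases: O(w → ¬u) and O(¬w → ¬u). Since w ∨ ¬w is a tautology, O(¬u) follows.
Premise 11, O(¬v → u), contraposes to O(¬u → v); with O(¬u) we get O(v).
Premise 7 is O(¬g → ¬v); contrapositively O(v → g). Since O(v) holds, K gives O(g).
Premise 3, O(¬c → ¬g), contraposes to O(g → c); with O(g) we get O(c).
The contrapositive of premise 4 (O(a → ¬c)) is O(c → ¬a), and O(c) is already established, so O(¬a).
The contrapositive of premise 10 (O(¬p → a)) is O(¬a → p), and O(¬a) is already established, so O(p).
Premises 2, 5, 8, 9 do not contribute to this derivation.
So O(p) holds, i.e. F(¬p). The claim follows.

Yes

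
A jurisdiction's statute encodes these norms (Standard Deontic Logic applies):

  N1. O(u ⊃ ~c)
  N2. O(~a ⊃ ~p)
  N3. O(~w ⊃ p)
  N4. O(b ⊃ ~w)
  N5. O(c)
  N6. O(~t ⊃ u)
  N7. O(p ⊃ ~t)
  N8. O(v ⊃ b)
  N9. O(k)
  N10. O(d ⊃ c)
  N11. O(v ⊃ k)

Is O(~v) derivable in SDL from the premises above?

Yes

From premise 5 we have O(c).
Premise 1, O(u ⊃ ~c), contraposes to O(c ⊃ ~u); with O(c) we get O(~u).
Premise 6, O(~t ⊃ u), contraposes to O(~u ⊃ t); with O(~u) we get O(t).
The contrapositive of premise 7 (O(p ⊃ ~t)) is O(t ⊃ ~p), and O(t) is already established, so O(~p).
Premise 3 is O(~w ⊃ p); contrapositively O(~p ⊃ w). Since O(~p) holds, K gives O(w).
Premise 4 is O(b ⊃ ~w); contrapositively O(w ⊃ ~b). Since O(w) holds, K gives O(~b).
Premise 8 is O(v ⊃ b); contrapositively O(~b ⊃ ~v). Since O(~b) holds, K gives O(~v).
Premises 2, 9, 10, 11 do not contribute to this derivation.
So O(~v) follows.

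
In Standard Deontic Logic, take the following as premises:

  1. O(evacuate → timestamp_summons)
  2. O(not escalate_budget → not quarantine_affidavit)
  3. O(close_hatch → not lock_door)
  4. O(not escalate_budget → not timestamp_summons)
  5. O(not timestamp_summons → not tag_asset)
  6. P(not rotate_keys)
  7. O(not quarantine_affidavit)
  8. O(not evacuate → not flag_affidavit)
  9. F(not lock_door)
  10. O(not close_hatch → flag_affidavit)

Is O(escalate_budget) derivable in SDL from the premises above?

Yes

Premise 9 is F(not lock_door), i.e. O(lock_door).
Premise 3, O(close_hatch → not lock_door), contraposes to O(lock_door → not close_hatch); with O(lock_door) we get O(not close_hatch).
From O(not close_hatch) and premise 10, O(not close_hatch → flag_affidavit), we obtain O(flag_affidavit).
The contrapositive of premise 8 (O(not evacuate → not flag_affidavit)) is O(flag_affidavit → evacuate), and O(flag_affidavit) is already established, so O(evacuate).
Premise 1 is O(evacuate → timestamp_summons); since O(evacuate), deontic closure gives O(timestamp_summons).
Premise 4, O(not escalate_budget → not timestamp_summons), contraposes to O(timestamp_summons → escalate_budget); with O(timestamp_summons) we get O(escalate_budget).
Premises 2, 5, 6, 7 do not contribute to this derivation.
So O(escalate_budget) follows.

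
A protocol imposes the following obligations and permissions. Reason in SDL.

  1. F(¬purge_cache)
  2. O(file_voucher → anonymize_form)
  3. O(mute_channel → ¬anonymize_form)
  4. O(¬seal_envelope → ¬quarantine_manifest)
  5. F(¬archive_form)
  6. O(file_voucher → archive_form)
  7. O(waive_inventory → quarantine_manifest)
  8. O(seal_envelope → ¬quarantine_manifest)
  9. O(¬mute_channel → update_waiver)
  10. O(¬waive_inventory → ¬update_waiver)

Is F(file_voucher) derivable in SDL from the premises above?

Premises 4 and 8 are O(¬seal_envelope → ¬quarantine_manifest) and O(seal_envelope → ¬quarantine_manifest); every ideal world satisfies ¬seal_envelope or seal_envelope, so in either case ¬quarantine_manifest holds — hence O(¬quarantine_manifest).
Premise 7, O(waive_inventory → quarantine_manifest), contraposes to O(¬quarantine_manifest → ¬waive_inventory); with O(¬quarantine_manifest) we get O(¬waive_inventory).
With premise 10, O(¬waive_inventory → ¬update_waiver), the K-axiom yields O(¬update_waiver).
The contrapositive of premise 9 (O(¬mute_channel → update_waiver)) is O(¬update_waiver → mute_channel), and O(¬update_waiver) is already established, so O(mute_channel).
With premise 3, O(mute_channel → ¬anonymize_form), the K-axiom yields O(¬anonymize_form).
Premise 2, O(file_voucher → anonymize_form), contraposes to O(¬anonymize_form → ¬file_voucher); with O(¬anonymize_form) we get O(¬file_voucher).
Premises 1, 5, 6 do not contribute to this derivation.
So O(¬file_voucher) holds, i.e. F(file_voucher). The claim follows.

Yes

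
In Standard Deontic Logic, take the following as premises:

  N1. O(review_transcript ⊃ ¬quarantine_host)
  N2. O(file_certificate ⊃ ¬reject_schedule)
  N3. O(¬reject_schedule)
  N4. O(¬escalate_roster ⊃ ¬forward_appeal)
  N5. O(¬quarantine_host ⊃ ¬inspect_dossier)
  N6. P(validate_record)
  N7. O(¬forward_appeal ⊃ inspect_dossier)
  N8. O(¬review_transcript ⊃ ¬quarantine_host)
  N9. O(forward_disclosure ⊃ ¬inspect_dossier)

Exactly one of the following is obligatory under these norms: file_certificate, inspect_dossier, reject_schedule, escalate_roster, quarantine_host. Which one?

By case analysis on review_transcript: premise 1 gives O(review_transcript ⊃ ¬quarantine_host) and premise 8 gives O(¬review_transcript ⊃ ¬quarantine_host), so O(¬quarantine_host) either way.
Applying K to premise 5 (O(¬quarantine_host ⊃ ¬inspect_dossier)) and O(¬quarantine_host) yields O(¬inspect_dossier).
The contrapositive of premise 7 (O(¬forward_appeal ⊃ inspect_dossier)) is O(¬inspect_dossier ⊃ forward_appeal), and O(¬inspect_dossier) is already established, so O(forward_appeal).
Premise 4 is O(¬escalate_roster ⊃ ¬forward_appeal); contrapositively O(forward_appeal ⊃ escalate_roster). Since O(forward_appeal) holds, K gives O(escalate_roster).
So O(escalate_roster) holds — escalate_roster is obligatory. None of the other listed options is made obligatory by any chain of premises.

escalate_roster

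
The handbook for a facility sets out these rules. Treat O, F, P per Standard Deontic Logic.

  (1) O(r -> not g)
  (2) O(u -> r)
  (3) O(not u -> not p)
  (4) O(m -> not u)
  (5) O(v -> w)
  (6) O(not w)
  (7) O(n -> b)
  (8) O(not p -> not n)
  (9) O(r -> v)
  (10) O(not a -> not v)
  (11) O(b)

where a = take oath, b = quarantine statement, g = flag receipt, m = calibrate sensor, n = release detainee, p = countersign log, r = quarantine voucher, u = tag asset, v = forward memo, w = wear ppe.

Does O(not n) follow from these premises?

From premise 6 we have O(not w).
The contrapositive of premise 5 (O(v -> w)) is O(not w -> not v), and O(not w) is already established, so O(not v).
Premise 9, O(r -> v), contraposes to O(not v -> not r); with O(not v) we get O(not r).
Premise 2, O(u -> r), contraposes to O(not r -> not u); with O(not r) we get O(not u).
With premise 3, O(not u -> not p), the K-axiom yields O(not p).
Premise 8 is O(not p -> not n); since O(not p), deontic closure gives O(not n).
Premises 1, 4, 7, 10, 11 do not contribute to this derivation.
So O(not n) follows.

Yes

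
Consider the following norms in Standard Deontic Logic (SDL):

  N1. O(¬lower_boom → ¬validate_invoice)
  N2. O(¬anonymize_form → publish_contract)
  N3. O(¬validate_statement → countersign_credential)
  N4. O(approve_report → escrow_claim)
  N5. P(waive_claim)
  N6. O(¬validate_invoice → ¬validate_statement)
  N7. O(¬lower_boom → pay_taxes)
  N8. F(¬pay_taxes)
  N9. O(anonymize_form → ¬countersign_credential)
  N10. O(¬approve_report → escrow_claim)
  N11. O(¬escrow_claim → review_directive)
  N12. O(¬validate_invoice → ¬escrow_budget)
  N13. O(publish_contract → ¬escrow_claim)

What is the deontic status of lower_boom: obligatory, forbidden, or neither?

Obligatory

Premises 4 and 10 are O(approve_report → escrow_claim) and O(¬approve_report → escrow_claim); every ideal world satisfies approve_report or ¬approve_report, so in either case escrow_claim holds — hence O(escrow_claim).
Premise 13, O(publish_contract → ¬escrow_claim), contraposes to O(escrow_claim → ¬publish_contract); with O(escrow_claim) we get O(¬publish_contract).
Premise 2 is O(¬anonymize_form → publish_contract); contrapositively O(¬publish_contract → anonymize_form). Since O(¬publish_contract) holds, K gives O(anonymize_form).
Applying K to premise 9 (O(anonymize_form → ¬countersign_credential)) and O(anonymize_form) yields O(¬countersign_credential).
Premise 3, O(¬validate_statement → countersign_credential), contraposes to O(¬countersign_credential → validate_statement); with O(¬countersign_credential) we get O(validate_statement).
Premise 6 is O(¬validate_invoice → ¬validate_statement); contrapositively O(validate_statement → validate_invoice). Since O(validate_statement) holds, K gives O(validate_invoice).
Premise 1 is O(¬lower_boom → ¬validate_invoice); contrapositively O(validate_invoice → lower_boom). Since O(validate_invoice) holds, K gives O(lower_boom).
Premises 5, 7, 8, 11, 12 do not contribute to this derivation.
Hence lower_boom is obligatory.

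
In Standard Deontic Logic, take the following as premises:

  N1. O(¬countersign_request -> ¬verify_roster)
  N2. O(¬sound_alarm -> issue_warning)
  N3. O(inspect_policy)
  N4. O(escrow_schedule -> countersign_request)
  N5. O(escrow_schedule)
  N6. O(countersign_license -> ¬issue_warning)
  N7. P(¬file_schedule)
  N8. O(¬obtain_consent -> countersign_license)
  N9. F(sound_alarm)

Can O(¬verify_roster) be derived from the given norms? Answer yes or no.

No

Premise 1 is O(¬countersign_request -> ¬verify_roster), but O(¬countersign_request) is not derivable from the premises, so it does not yield O(¬verify_roster).
No other premise forces O(¬verify_roster). An ideal world satisfying every premise can still have ¬verify_roster false, so O(¬verify_roster) is not derivable.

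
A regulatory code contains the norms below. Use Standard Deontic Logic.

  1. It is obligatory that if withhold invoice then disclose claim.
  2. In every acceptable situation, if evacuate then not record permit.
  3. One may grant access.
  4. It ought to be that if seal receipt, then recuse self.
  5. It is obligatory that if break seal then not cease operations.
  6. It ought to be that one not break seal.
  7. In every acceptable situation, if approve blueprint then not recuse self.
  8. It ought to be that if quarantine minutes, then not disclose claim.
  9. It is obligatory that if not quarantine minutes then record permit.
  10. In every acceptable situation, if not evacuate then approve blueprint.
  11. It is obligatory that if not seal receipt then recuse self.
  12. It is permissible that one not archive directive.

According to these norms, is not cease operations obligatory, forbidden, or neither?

Premise 5 is O(break_seal → ¬cease_operations), but O(break_seal) is not derivable from the premises, so it does not yield O(¬cease_operations).
No premise or chain of K-axiom applications forces O(¬cease_operations), and none forces O(cease_operations). So ¬cease_operations is neither obligatory nor forbidden under these norms.

Neither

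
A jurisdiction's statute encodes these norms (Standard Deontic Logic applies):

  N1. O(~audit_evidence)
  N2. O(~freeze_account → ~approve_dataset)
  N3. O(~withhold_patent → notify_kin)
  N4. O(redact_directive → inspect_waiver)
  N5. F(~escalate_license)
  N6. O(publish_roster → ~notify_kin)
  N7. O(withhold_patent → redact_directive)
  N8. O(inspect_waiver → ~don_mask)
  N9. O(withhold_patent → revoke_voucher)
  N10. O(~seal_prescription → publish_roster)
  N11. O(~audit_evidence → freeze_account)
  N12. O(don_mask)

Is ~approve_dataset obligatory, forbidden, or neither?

Premise 2 is O(~freeze_account → ~approve_dataset), but O(~freeze_account) is not derivable from the premises, so it does not yield O(~approve_dataset).
No premise or chain of K-axiom applications forces O(~approve_dataset), and none forces O(approve_dataset). So ~approve_dataset is neither obligatory nor forbidden under these norms.

Neither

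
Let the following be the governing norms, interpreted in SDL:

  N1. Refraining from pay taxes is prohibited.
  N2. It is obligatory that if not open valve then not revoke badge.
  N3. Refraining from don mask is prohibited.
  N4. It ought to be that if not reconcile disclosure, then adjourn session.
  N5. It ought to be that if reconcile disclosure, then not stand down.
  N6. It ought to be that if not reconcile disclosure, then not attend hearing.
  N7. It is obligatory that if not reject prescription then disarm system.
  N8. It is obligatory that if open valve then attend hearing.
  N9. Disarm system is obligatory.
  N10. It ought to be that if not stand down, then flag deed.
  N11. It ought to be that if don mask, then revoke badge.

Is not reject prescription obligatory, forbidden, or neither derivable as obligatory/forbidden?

Premise 7 is O(¬reject_prescription → disarm_system); even if O(disarm_system) held, inferring O(¬reject_prescription) would be affirming the consequent — invalid.
No premise or chain of K-axiom applications forces O(¬reject_prescription), and none forces O(reject_prescription). So ¬reject_prescription is neither obligatory nor forbidden under these norms.

Neither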